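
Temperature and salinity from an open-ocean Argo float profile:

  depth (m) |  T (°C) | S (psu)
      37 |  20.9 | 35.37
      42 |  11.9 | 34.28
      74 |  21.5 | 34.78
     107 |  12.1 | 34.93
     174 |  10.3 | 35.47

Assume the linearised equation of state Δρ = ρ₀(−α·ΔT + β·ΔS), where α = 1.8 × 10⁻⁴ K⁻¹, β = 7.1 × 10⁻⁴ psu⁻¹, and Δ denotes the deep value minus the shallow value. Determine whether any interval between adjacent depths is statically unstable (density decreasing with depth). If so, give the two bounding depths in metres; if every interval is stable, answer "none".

42–74 m

Evaluate Δρ/ρ₀ = −αΔT + βΔS across each adjacent pair:
  37–42 m: −αΔT+βΔS = −(1.8 × 10⁻⁴)(-9.0)+(7.1 × 10⁻⁴)(-1.09) = 8.5 × 10⁻⁴ → stable
  42–74 m: −αΔT+βΔS = −(1.8 × 10⁻⁴)(+9.6)+(7.1 × 10⁻⁴)(+0.50) = -1.4 × 10⁻³ → UNSTABLE
  74–107 m: −αΔT+βΔS = −(1.8 × 10⁻⁴)(-9.4)+(7.1 × 10⁻⁴)(+0.15) = 1.8 × 10⁻³ → stable
  107–174 m: −αΔT+βΔS = −(1.8 × 10⁻⁴)(-1.8)+(7.1 × 10⁻⁴)(+0.54) = 7.1 × 10⁻⁴ → stable
The 42–74 m interval has Δρ < 0: lighter water underlies denser water.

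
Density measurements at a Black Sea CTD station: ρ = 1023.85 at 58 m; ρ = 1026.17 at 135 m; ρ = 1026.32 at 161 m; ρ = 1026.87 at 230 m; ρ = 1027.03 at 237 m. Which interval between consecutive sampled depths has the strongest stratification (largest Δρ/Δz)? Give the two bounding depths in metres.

Compute the density gradient over each adjacent pair:
  58–135 m: Δρ/Δz = 2.32/77 = 0.030 kg m⁻⁴
  135–161 m: Δρ/Δz = 0.15/26 = 5.8 × 10⁻³ kg m⁻⁴
  161–230 m: Δρ/Δz = 0.55/69 = 8.0 × 10⁻³ kg m⁻⁴
  230–237 m: Δρ/Δz = 0.16/7 = 0.023 kg m⁻⁴
The largest gradient is in the 58–135 m interval — the pycnocline.

58–135 m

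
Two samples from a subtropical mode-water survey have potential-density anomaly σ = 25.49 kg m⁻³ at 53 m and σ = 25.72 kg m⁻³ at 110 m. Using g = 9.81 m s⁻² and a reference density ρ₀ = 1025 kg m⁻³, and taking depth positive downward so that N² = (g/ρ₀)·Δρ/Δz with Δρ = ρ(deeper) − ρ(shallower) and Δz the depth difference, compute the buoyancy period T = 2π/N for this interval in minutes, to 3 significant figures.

Δρ = 1025.72 − 1025.49 = 0.23 kg m⁻³ over Δz = 110 − 53 = 57 m.
N² = (9.81/1025) × (0.23/57) = 3.8619 × 10⁻⁵ s⁻².
N = √(3.8619 × 10⁻⁵) = 6.2144 × 10⁻³ rad s⁻¹, so T = 2π/N = 1.0111 × 10³ s = 16.852 min ≈ 16.9 min.

16.9 min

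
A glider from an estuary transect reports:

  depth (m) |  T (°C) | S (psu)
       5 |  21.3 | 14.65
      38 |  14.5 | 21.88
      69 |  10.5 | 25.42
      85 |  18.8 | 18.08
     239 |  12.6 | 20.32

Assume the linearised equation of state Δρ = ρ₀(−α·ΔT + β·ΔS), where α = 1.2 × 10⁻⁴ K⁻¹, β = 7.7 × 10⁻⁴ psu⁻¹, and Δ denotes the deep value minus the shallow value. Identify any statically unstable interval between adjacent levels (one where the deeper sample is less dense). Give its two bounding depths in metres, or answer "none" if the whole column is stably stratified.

69–85 m

Evaluate Δρ/ρ₀ = −αΔT + βΔS across each adjacent pair:
  5–38 m: −αΔT+βΔS = −(1.2 × 10⁻⁴)(-6.8)+(7.7 × 10⁻⁴)(+7.23) = 6.4 × 10⁻³ → stable
  38–69 m: −αΔT+βΔS = −(1.2 × 10⁻⁴)(-4.0)+(7.7 × 10⁻⁴)(+3.54) = 3.2 × 10⁻³ → stable
  69–85 m: −αΔT+βΔS = −(1.2 × 10⁻⁴)(+8.3)+(7.7 × 10⁻⁴)(-7.34) = -6.6 × 10⁻³ → UNSTABLE
  85–239 m: −αΔT+βΔS = −(1.2 × 10⁻⁴)(-6.2)+(7.7 × 10⁻⁴)(+2.24) = 2.5 × 10⁻³ → stable
The 69–85 m interval has Δρ < 0: lighter water underlies denser water.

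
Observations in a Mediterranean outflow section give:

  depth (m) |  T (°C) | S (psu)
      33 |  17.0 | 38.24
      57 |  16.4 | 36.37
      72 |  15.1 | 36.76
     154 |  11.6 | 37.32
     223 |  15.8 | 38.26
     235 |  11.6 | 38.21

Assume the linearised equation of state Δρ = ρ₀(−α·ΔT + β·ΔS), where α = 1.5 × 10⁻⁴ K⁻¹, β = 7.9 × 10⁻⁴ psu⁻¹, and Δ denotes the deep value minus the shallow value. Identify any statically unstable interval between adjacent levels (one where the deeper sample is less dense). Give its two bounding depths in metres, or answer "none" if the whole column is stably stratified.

33–57 m

Evaluate Δρ/ρ₀ = −αΔT + βΔS across each adjacent pair:
  33–57 m: −αΔT+βΔS = −(1.5 × 10⁻⁴)(-0.6)+(7.9 × 10⁻⁴)(-1.87) = -1.4 × 10⁻³ → UNSTABLE
  57–72 m: −αΔT+βΔS = −(1.5 × 10⁻⁴)(-1.3)+(7.9 × 10⁻⁴)(+0.39) = 5.0 × 10⁻⁴ → stable
  72–154 m: −αΔT+βΔS = −(1.5 × 10⁻⁴)(-3.5)+(7.9 × 10⁻⁴)(+0.56) = 9.7 × 10⁻⁴ → stable
  154–223 m: −αΔT+βΔS = −(1.5 × 10⁻⁴)(+4.2)+(7.9 × 10⁻⁴)(+0.94) = 1.1 × 10⁻⁴ → stable
  223–235 m: −αΔT+βΔS = −(1.5 × 10⁻⁴)(-4.2)+(7.9 × 10⁻⁴)(-0.05) = 5.9 × 10⁻⁴ → stable
The 33–57 m interval has Δρ < 0: lighter water underlies denser water.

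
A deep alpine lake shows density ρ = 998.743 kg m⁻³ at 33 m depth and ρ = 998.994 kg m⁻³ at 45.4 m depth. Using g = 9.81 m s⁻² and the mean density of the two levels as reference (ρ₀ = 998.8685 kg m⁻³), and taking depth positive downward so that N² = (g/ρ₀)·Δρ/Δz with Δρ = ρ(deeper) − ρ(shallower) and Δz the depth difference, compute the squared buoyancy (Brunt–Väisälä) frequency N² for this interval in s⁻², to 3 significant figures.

Δρ = 998.994 − 998.743 = 0.251 kg m⁻³ over Δz = 45.4 − 33 = 12.4 m.
N² = (9.81/998.8685) × (0.251/12.4) = 1.9880 × 10⁻⁴ s⁻² ≈ 1.99 × 10⁻⁴ s⁻².

1.99 × 10⁻⁴ s⁻²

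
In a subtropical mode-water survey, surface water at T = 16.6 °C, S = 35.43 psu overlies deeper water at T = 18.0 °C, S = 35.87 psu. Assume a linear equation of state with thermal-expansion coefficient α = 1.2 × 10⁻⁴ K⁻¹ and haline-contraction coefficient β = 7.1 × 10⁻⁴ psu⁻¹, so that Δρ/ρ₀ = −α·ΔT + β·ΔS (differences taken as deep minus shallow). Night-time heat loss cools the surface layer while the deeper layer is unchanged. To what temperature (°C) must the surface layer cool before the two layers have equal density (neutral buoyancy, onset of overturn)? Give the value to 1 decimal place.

Neutral buoyancy requires Δρ = 0, i.e. −α(T_deep − T_surf′) + β(S_deep − S_surf) = 0.
T_surf′ = T_deep − (β/α)·ΔS = 18.0 − (7.1 × 10⁻⁴/1.2 × 10⁻⁴)·(+0.44) = 15.397 °C.
Cooling required: 16.6 − (15.397) = 1.203 °C.

15.4 °C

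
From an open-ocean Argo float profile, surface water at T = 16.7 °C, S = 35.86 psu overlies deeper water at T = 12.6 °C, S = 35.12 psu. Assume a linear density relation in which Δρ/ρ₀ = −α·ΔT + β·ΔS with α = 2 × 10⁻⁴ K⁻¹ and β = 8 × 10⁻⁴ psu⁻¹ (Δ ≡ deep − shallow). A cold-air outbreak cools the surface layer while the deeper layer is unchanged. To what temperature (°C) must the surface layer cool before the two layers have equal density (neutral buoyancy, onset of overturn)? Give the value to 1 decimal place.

Neutral buoyancy requires Δρ = 0, i.e. −α(T_deep − T_surf′) + β(S_deep − S_surf) = 0.
T_surf′ = T_deep − (β/α)·ΔS = 12.6 − (8 × 10⁻⁴/2 × 10⁻⁴)·(-0.74) = 15.560 °C.
Cooling required: 16.7 − (15.560) = 1.140 °C.

15.6 °C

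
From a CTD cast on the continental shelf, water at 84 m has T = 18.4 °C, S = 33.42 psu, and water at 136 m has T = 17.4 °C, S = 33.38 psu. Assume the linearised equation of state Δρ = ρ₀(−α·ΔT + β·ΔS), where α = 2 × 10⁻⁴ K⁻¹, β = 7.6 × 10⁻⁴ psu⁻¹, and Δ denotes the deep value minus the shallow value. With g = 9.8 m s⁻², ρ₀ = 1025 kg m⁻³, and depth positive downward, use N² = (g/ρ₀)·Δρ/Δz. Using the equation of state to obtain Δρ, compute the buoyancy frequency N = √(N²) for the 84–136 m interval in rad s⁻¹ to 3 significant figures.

5.65 × 10⁻³ rad s⁻¹

ΔT = -1.0 K, ΔS = -0.04 psu (deep − shallow).
Δρ/ρ₀ = −αΔT + βΔS = 2.00 × 10⁻⁴ − 3.04 × 10⁻⁵ = 1.696 × 10⁻⁴, so Δρ ≈ 0.1738 kg m⁻³.
N² = (g/ρ₀)·Δρ/Δz = g·(Δρ/ρ₀)/Δz = 9.8 × 1.696 × 10⁻⁴ / 52 = 3.1963 × 10⁻⁵ s⁻².
N = √(3.1963 × 10⁻⁵) = 5.6536 × 10⁻³ rad s⁻¹ ≈ 5.65 × 10⁻³ rad s⁻¹.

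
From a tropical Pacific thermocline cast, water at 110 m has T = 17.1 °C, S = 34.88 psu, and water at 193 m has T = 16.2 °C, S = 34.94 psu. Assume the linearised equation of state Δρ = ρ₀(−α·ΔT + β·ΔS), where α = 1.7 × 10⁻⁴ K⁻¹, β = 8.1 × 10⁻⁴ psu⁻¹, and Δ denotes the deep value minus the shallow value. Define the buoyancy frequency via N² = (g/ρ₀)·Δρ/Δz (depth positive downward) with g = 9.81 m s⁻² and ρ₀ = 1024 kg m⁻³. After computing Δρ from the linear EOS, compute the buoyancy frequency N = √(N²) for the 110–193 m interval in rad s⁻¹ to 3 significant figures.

ΔT = -0.9 K, ΔS = +0.06 psu (deep − shallow).
Δρ/ρ₀ = −αΔT + βΔS = 1.53 × 10⁻⁴ + 4.86 × 10⁻⁵ = 2.016 × 10⁻⁴, so Δρ ≈ 0.2064 kg m⁻³.
N² = (g/ρ₀)·Δρ/Δz = g·(Δρ/ρ₀)/Δz = 9.81 × 2.016 × 10⁻⁴ / 83 = 2.3828 × 10⁻⁵ s⁻².
N = √(2.3828 × 10⁻⁵) = 4.8814 × 10⁻³ rad s⁻¹ ≈ 4.88 × 10⁻³ rad s⁻¹.

4.88 × 10⁻³ rad s⁻¹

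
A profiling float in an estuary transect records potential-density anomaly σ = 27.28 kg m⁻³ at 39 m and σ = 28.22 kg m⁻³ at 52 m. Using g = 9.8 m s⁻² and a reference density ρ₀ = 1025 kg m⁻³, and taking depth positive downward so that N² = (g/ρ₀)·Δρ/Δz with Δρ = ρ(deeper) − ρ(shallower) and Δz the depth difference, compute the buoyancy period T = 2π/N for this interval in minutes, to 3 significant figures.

3.98 min

Δρ = 1028.22 − 1027.28 = 0.94 kg m⁻³ over Δz = 52 − 39 = 13 m.
N² = (9.8/1025) × (0.94/13) = 6.9133 × 10⁻⁴ s⁻².
N = √(6.9133 × 10⁻⁴) = 0.026293 rad s⁻¹, so T = 2π/N = 238.97 s = 3.9828 min ≈ 3.98 min.
Since Δρ > 0 the layer is stably stratified.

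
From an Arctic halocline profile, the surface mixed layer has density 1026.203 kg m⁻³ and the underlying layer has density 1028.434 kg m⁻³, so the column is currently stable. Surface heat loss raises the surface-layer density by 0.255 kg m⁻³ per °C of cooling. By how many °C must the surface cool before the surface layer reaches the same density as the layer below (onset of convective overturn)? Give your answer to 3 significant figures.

Density deficit of the surface layer: 1028.434 − 1026.203 = 2.231 kg m⁻³.
Required change = 2.231 / 0.255 = 8.75 °C.

8.75 °C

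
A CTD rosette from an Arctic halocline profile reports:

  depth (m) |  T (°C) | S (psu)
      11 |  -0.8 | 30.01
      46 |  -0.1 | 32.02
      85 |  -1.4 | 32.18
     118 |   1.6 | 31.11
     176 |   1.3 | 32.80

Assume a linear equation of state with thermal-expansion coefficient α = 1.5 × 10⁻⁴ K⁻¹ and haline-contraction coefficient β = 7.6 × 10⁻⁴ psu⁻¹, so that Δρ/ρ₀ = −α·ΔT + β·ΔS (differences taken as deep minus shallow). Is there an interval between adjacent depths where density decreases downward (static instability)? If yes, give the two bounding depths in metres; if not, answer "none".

Evaluate Δρ/ρ₀ = −αΔT + βΔS across each adjacent pair:
  11–46 m: −αΔT+βΔS = −(1.5 × 10⁻⁴)(+0.7)+(7.6 × 10⁻⁴)(+2.01) = 1.4 × 10⁻³ → stable
  46–85 m: −αΔT+βΔS = −(1.5 × 10⁻⁴)(-1.3)+(7.6 × 10⁻⁴)(+0.16) = 3.2 × 10⁻⁴ → stable
  85–118 m: −αΔT+βΔS = −(1.5 × 10⁻⁴)(+3.0)+(7.6 × 10⁻⁴)(-1.07) = -1.3 × 10⁻³ → UNSTABLE
  118–176 m: −αΔT+βΔS = −(1.5 × 10⁻⁴)(-0.3)+(7.6 × 10⁻⁴)(+1.69) = 1.3 × 10⁻³ → stable
The 85–118 m interval has Δρ < 0: lighter water underlies denser water.

85–118 m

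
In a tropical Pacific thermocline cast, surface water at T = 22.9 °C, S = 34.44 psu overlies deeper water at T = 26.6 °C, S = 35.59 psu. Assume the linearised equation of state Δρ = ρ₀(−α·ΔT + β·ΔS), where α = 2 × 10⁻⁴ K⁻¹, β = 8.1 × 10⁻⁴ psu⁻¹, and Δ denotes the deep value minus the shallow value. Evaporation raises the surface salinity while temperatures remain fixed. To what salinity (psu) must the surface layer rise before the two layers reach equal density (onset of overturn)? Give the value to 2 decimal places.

34.68 psu

Neutral buoyancy requires −α(T_deep − T_surf) + β(S_deep − S_surf′) = 0.
S_surf′ = S_deep − (α/β)·ΔT = 35.59 − (2 × 10⁻⁴/8.1 × 10⁻⁴)·(+3.7) = 34.6764 psu.
Increase required: 34.6764 − 34.44 = 0.2364 psu.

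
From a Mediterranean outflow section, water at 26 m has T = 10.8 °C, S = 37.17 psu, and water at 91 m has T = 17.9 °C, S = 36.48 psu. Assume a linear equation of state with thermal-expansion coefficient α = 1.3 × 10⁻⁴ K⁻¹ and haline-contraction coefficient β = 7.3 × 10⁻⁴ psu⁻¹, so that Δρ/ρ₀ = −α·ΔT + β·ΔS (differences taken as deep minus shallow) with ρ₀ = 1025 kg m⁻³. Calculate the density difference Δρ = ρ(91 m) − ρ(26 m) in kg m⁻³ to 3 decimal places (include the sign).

-1.462 kg m⁻³

ΔT = +7.1 K, ΔS = -0.69 psu (deep − shallow).
Δρ/ρ₀ = −(1.3 × 10⁻⁴)(+7.1) + (7.3 × 10⁻⁴)(-0.69) = -1.4267 × 10⁻³.
Δρ = 1025 × (-1.4267 × 10⁻³) = -1.462 kg m⁻³.
Negative Δρ: lighter below, statically unstable.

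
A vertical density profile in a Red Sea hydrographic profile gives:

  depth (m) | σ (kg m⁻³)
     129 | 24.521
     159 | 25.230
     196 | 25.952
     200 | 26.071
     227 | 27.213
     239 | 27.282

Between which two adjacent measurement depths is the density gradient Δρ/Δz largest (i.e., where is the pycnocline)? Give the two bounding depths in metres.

Compute the density gradient over each adjacent pair:
  129–159 m: Δρ/Δz = 0.709/30 = 0.024 kg m⁻⁴
  159–196 m: Δρ/Δz = 0.722/37 = 0.020 kg m⁻⁴
  196–200 m: Δρ/Δz = 0.119/4 = 0.030 kg m⁻⁴
  200–227 m: Δρ/Δz = 1.142/27 = 0.042 kg m⁻⁴
  227–239 m: Δρ/Δz = 0.069/12 = 5.8 × 10⁻³ kg m⁻⁴
The largest gradient is in the 200–227 m interval — the pycnocline.

200–227 m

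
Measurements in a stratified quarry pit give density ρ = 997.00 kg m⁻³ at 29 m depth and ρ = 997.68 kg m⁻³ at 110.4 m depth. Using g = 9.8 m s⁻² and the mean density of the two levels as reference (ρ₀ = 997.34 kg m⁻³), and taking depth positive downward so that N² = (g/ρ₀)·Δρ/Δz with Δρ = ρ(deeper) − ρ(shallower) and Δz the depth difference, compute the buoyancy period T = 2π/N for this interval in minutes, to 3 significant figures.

11.6 min

Δρ = 997.68 − 997.00 = 0.68 kg m⁻³ over Δz = 110.4 − 29 = 81.4 m.
N² = (9.8/997.34) × (0.68/81.4) = 8.2086 × 10⁻⁵ s⁻².
N = √(8.2086 × 10⁻⁵) = 9.0601 × 10⁻³ rad s⁻¹, so T = 2π/N = 693.50 s = 11.558 min ≈ 11.6 min.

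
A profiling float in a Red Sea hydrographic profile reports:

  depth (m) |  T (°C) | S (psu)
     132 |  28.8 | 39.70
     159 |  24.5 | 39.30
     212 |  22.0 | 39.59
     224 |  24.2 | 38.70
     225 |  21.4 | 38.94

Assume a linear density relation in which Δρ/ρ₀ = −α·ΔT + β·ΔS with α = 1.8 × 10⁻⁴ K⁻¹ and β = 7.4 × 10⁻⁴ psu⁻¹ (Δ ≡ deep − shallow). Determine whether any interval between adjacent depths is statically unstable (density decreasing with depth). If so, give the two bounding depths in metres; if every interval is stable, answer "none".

212–224 m

Evaluate Δρ/ρ₀ = −αΔT + βΔS across each adjacent pair:
  132–159 m: −αΔT+βΔS = −(1.8 × 10⁻⁴)(-4.3)+(7.4 × 10⁻⁴)(-0.40) = 4.8 × 10⁻⁴ → stable
  159–212 m: −αΔT+βΔS = −(1.8 × 10⁻⁴)(-2.5)+(7.4 × 10⁻⁴)(+0.29) = 6.6 × 10⁻⁴ → stable
  212–224 m: −αΔT+βΔS = −(1.8 × 10⁻⁴)(+2.2)+(7.4 × 10⁻⁴)(-0.89) = -1.1 × 10⁻³ → UNSTABLE
  224–225 m: −αΔT+βΔS = −(1.8 × 10⁻⁴)(-2.8)+(7.4 × 10⁻⁴)(+0.24) = 6.8 × 10⁻⁴ → stable
The 212–224 m interval has Δρ < 0: lighter water underlies denser water.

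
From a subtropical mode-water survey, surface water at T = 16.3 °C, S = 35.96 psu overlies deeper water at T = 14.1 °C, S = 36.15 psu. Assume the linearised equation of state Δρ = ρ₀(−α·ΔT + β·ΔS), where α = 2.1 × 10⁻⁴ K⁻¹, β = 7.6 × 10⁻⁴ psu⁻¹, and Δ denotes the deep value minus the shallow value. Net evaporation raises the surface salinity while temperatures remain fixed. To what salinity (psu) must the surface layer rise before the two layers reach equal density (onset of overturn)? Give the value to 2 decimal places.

36.76 psu

Neutral buoyancy requires −α(T_deep − T_surf) + β(S_deep − S_surf′) = 0.
S_surf′ = S_deep − (α/β)·ΔT = 36.15 − (2.1 × 10⁻⁴/7.6 × 10⁻⁴)·(-2.2) = 36.7579 psu.
Increase required: 36.7579 − 35.96 = 0.7979 psu.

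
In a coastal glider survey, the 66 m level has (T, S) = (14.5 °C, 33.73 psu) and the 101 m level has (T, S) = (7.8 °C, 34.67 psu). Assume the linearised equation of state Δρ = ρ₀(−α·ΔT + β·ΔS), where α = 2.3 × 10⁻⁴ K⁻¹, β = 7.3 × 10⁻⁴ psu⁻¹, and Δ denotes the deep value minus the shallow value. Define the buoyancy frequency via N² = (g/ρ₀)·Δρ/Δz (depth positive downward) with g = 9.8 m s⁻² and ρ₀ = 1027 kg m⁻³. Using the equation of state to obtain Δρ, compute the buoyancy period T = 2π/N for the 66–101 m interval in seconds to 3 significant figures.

ΔT = -6.7 K, ΔS = +0.94 psu (deep − shallow).
Δρ/ρ₀ = −αΔT + βΔS = 1.541 × 10⁻³ + 6.862 × 10⁻⁴ = 2.2272 × 10⁻³, so Δρ ≈ 2.287 kg m⁻³.
N² = (g/ρ₀)·Δρ/Δz = g·(Δρ/ρ₀)/Δz = 9.8 × 2.2272 × 10⁻³ / 35 = 6.2362 × 10⁻⁴ s⁻².
N = √(6.2362 × 10⁻⁴) = 0.024972 rad s⁻¹ → T = 2π/N = 251.61 s ≈ 252 s.

252 s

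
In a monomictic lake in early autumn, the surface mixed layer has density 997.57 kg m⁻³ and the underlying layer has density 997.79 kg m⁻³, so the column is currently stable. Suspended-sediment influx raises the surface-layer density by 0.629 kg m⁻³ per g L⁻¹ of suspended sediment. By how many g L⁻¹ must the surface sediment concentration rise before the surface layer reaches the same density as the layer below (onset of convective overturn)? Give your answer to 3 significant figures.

Density deficit of the surface layer: 997.79 − 997.57 = 0.22 kg m⁻³.
Required change = 0.22 / 0.629 = 0.350 g L⁻¹.

0.350 g L⁻¹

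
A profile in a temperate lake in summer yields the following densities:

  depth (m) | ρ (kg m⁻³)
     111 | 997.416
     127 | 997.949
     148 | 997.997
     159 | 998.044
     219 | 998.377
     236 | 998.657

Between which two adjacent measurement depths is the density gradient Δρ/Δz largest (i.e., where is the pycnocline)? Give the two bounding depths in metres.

111–127 m

Compute the density gradient over each adjacent pair:
  111–127 m: Δρ/Δz = 0.533/16 = 0.033 kg m⁻⁴
  127–148 m: Δρ/Δz = 0.048/21 = 2.3 × 10⁻³ kg m⁻⁴
  148–159 m: Δρ/Δz = 0.047/11 = 4.3 × 10⁻³ kg m⁻⁴
  159–219 m: Δρ/Δz = 0.333/60 = 5.6 × 10⁻³ kg m⁻⁴
  219–236 m: Δρ/Δz = 0.280/17 = 0.016 kg m⁻⁴
The largest gradient is in the 111–127 m interval — the pycnocline.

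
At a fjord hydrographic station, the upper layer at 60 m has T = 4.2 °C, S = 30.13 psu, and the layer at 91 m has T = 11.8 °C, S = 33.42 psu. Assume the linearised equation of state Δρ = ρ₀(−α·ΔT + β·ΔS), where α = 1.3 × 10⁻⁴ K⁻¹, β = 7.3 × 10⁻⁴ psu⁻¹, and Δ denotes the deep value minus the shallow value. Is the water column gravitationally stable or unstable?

stable

ΔT = 11.8 − 4.2 = +7.6 K and ΔS = 33.42 − 30.13 = +3.29 psu (deep − shallow).
−αΔT = -9.88 × 10⁻⁴; βΔS = 2.4017 × 10⁻³; sum Δρ/ρ₀ = 1.4137 × 10⁻³.
Δρ/ρ₀ > 0, so Δρ > 0: deeper water is denser → statically stable.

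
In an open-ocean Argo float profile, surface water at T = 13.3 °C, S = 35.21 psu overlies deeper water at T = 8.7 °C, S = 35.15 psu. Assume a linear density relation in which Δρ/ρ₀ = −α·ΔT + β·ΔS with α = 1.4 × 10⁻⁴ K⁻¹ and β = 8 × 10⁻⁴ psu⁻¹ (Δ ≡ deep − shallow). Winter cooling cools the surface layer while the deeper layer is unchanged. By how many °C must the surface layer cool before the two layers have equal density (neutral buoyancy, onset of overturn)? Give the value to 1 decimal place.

4.3 °C

Neutral buoyancy requires Δρ = 0, i.e. −α(T_deep − T_surf′) + β(S_deep − S_surf) = 0.
T_surf′ = T_deep − (β/α)·ΔS = 8.7 − (8 × 10⁻⁴/1.4 × 10⁻⁴)·(-0.06) = 9.043 °C.
Cooling required: 13.3 − (9.043) = 4.257 °C.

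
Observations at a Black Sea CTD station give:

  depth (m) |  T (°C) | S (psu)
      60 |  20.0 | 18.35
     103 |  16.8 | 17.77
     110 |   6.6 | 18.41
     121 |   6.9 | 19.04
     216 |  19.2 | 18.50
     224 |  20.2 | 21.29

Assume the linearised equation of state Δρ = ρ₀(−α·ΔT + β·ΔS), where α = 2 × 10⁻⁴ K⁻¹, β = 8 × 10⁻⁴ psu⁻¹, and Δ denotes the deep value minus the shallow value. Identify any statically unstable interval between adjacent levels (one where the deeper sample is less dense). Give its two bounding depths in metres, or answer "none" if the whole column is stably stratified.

121–216 m

Evaluate Δρ/ρ₀ = −αΔT + βΔS across each adjacent pair:
  60–103 m: −αΔT+βΔS = −(2 × 10⁻⁴)(-3.2)+(8 × 10⁻⁴)(-0.58) = 1.8 × 10⁻⁴ → stable
  103–110 m: −αΔT+βΔS = −(2 × 10⁻⁴)(-10.2)+(8 × 10⁻⁴)(+0.64) = 2.6 × 10⁻³ → stable
  110–121 m: −αΔT+βΔS = −(2 × 10⁻⁴)(+0.3)+(8 × 10⁻⁴)(+0.63) = 4.4 × 10⁻⁴ → stable
  121–216 m: −αΔT+βΔS = −(2 × 10⁻⁴)(+12.3)+(8 × 10⁻⁴)(-0.54) = -2.9 × 10⁻³ → UNSTABLE
  216–224 m: −αΔT+βΔS = −(2 × 10⁻⁴)(+1.0)+(8 × 10⁻⁴)(+2.79) = 2.0 × 10⁻³ → stable
The 121–216 m interval has Δρ < 0: lighter water underlies denser water.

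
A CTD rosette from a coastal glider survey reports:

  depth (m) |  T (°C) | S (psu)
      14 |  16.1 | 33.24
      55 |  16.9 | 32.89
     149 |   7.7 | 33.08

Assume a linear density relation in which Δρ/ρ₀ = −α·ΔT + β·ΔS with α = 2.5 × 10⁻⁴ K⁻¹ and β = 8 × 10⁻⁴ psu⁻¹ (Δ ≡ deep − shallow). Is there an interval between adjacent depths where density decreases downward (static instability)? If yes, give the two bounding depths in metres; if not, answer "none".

Evaluate Δρ/ρ₀ = −αΔT + βΔS across each adjacent pair:
  14–55 m: −αΔT+βΔS = −(2.5 × 10⁻⁴)(+0.8)+(8 × 10⁻⁴)(-0.35) = -4.8 × 10⁻⁴ → UNSTABLE
  55–149 m: −αΔT+βΔS = −(2.5 × 10⁻⁴)(-9.2)+(8 × 10⁻⁴)(+0.19) = 2.5 × 10⁻³ → stable
The 14–55 m interval has Δρ < 0: lighter water underlies denser water.

14–55 m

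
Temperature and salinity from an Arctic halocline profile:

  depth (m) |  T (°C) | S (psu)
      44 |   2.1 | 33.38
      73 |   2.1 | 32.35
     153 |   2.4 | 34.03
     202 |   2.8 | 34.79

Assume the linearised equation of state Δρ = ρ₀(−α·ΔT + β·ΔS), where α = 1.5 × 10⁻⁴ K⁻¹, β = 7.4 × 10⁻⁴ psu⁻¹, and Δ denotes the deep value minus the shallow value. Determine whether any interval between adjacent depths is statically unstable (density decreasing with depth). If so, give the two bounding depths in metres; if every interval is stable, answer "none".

Evaluate Δρ/ρ₀ = −αΔT + βΔS across each adjacent pair:
  44–73 m: −αΔT+βΔS = −(1.5 × 10⁻⁴)(+0.0)+(7.4 × 10⁻⁴)(-1.03) = -7.6 × 10⁻⁴ → UNSTABLE
  73–153 m: −αΔT+βΔS = −(1.5 × 10⁻⁴)(+0.3)+(7.4 × 10⁻⁴)(+1.68) = 1.2 × 10⁻³ → stable
  153–202 m: −αΔT+βΔS = −(1.5 × 10⁻⁴)(+0.4)+(7.4 × 10⁻⁴)(+0.76) = 5.0 × 10⁻⁴ → stable
The 44–73 m interval has Δρ < 0: lighter water underlies denser water.

44–73 m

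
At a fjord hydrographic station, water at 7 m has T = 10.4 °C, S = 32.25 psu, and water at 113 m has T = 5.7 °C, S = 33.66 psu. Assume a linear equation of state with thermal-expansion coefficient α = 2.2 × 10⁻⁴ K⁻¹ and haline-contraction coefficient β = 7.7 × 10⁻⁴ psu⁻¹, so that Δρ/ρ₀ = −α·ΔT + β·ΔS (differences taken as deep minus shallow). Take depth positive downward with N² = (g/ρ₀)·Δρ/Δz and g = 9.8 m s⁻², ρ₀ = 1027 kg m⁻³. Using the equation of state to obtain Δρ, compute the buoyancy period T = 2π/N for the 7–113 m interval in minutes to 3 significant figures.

ΔT = -4.7 K, ΔS = +1.41 psu (deep − shallow).
Δρ/ρ₀ = −αΔT + βΔS = 1.034 × 10⁻³ + 1.0857 × 10⁻³ = 2.1197 × 10⁻³, so Δρ ≈ 2.177 kg m⁻³.
N² = (g/ρ₀)·Δρ/Δz = g·(Δρ/ρ₀)/Δz = 9.8 × 2.1197 × 10⁻³ / 106 = 1.9597 × 10⁻⁴ s⁻².
N = √(1.9597 × 10⁻⁴) = 0.013999 rad s⁻¹ → T = 2π/N = 448.83 s = 7.4805 min ≈ 7.48 min.

7.48 min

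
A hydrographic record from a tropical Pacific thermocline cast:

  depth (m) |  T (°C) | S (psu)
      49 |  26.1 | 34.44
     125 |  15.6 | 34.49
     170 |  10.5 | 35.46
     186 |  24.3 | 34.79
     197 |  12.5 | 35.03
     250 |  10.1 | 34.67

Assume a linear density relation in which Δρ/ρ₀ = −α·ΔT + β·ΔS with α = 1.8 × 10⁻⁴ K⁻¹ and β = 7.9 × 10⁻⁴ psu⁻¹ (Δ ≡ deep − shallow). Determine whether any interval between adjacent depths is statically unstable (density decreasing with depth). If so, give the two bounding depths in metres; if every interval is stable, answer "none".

Evaluate Δρ/ρ₀ = −αΔT + βΔS across each adjacent pair:
  49–125 m: −αΔT+βΔS = −(1.8 × 10⁻⁴)(-10.5)+(7.9 × 10⁻⁴)(+0.05) = 1.9 × 10⁻³ → stable
  125–170 m: −αΔT+βΔS = −(1.8 × 10⁻⁴)(-5.1)+(7.9 × 10⁻⁴)(+0.97) = 1.7 × 10⁻³ → stable
  170–186 m: −αΔT+βΔS = −(1.8 × 10⁻⁴)(+13.8)+(7.9 × 10⁻⁴)(-0.67) = -3.0 × 10⁻³ → UNSTABLE
  186–197 m: −αΔT+βΔS = −(1.8 × 10⁻⁴)(-11.8)+(7.9 × 10⁻⁴)(+0.24) = 2.3 × 10⁻³ → stable
  197–250 m: −αΔT+βΔS = −(1.8 × 10⁻⁴)(-2.4)+(7.9 × 10⁻⁴)(-0.36) = 1.5 × 10⁻⁴ → stable
The 170–186 m interval has Δρ < 0: lighter water underlies denser water.

170–186 m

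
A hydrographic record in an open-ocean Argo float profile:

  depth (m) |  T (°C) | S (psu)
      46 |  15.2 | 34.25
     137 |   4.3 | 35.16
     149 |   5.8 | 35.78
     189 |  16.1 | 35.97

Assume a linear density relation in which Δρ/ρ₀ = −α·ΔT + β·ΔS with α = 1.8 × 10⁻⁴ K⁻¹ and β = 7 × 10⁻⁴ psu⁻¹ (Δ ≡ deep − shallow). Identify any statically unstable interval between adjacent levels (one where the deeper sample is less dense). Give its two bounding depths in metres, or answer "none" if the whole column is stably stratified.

Evaluate Δρ/ρ₀ = −αΔT + βΔS across each adjacent pair:
  46–137 m: −αΔT+βΔS = −(1.8 × 10⁻⁴)(-10.9)+(7 × 10⁻⁴)(+0.91) = 2.6 × 10⁻³ → stable
  137–149 m: −αΔT+βΔS = −(1.8 × 10⁻⁴)(+1.5)+(7 × 10⁻⁴)(+0.62) = 1.6 × 10⁻⁴ → stable
  149–189 m: −αΔT+βΔS = −(1.8 × 10⁻⁴)(+10.3)+(7 × 10⁻⁴)(+0.19) = -1.7 × 10⁻³ → UNSTABLE
The 149–189 m interval has Δρ < 0: lighter water underlies denser water.

149–189 m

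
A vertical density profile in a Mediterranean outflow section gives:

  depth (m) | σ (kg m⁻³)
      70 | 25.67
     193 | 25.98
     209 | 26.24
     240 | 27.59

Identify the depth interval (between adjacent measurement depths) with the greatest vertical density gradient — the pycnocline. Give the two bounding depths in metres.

Compute the density gradient over each adjacent pair:
  70–193 m: Δρ/Δz = 0.31/123 = 2.5 × 10⁻³ kg m⁻⁴
  193–209 m: Δρ/Δz = 0.26/16 = 0.016 kg m⁻⁴
  209–240 m: Δρ/Δz = 1.35/31 = 0.044 kg m⁻⁴
The largest gradient is in the 209–240 m interval — the pycnocline.

209–240 m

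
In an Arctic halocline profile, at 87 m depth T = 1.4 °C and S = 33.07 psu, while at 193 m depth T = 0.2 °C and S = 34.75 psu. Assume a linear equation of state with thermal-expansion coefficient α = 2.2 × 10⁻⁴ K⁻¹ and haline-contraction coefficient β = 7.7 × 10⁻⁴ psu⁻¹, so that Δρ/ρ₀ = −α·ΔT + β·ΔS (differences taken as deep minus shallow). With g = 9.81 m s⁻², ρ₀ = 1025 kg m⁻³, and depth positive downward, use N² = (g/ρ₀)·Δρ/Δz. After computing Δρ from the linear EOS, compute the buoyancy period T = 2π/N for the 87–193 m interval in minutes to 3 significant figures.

ΔT = -1.2 K, ΔS = +1.68 psu (deep − shallow).
Δρ/ρ₀ = −αΔT + βΔS = 2.64 × 10⁻⁴ + 1.2936 × 10⁻³ = 1.5576 × 10⁻³, so Δρ ≈ 1.597 kg m⁻³.
N² = (g/ρ₀)·Δρ/Δz = g·(Δρ/ρ₀)/Δz = 9.81 × 1.5576 × 10⁻³ / 106 = 1.4415 × 10⁻⁴ s⁻².
N = √(1.4415 × 10⁻⁴) = 0.012006 rad s⁻¹ → T = 2π/N = 523.34 s = 8.7223 min ≈ 8.72 min.

8.72 min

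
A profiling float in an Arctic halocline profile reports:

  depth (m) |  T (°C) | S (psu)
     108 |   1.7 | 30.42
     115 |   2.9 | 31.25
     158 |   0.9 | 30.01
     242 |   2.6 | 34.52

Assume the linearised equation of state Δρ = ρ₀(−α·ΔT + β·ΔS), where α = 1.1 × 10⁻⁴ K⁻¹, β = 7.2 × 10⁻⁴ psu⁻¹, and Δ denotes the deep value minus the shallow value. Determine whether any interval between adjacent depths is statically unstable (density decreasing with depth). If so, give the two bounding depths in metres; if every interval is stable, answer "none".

Evaluate Δρ/ρ₀ = −αΔT + βΔS across each adjacent pair:
  108–115 m: −αΔT+βΔS = −(1.1 × 10⁻⁴)(+1.2)+(7.2 × 10⁻⁴)(+0.83) = 4.7 × 10⁻⁴ → stable
  115–158 m: −αΔT+βΔS = −(1.1 × 10⁻⁴)(-2.0)+(7.2 × 10⁻⁴)(-1.24) = -6.7 × 10⁻⁴ → UNSTABLE
  158–242 m: −αΔT+βΔS = −(1.1 × 10⁻⁴)(+1.7)+(7.2 × 10⁻⁴)(+4.51) = 3.1 × 10⁻³ → stable
The 115–158 m interval has Δρ < 0: lighter water underlies denser water.

115–158 m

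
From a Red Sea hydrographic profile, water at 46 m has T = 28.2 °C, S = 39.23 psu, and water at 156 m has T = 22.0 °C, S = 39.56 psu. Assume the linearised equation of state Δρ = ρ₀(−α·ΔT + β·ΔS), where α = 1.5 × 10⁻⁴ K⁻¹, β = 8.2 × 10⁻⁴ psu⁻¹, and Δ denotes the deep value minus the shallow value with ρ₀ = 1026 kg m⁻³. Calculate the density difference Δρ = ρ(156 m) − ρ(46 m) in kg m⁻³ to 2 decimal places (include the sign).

ΔT = -6.2 K, ΔS = +0.33 psu (deep − shallow).
Δρ/ρ₀ = −(1.5 × 10⁻⁴)(-6.2) + (8.2 × 10⁻⁴)(+0.33) = 1.2006 × 10⁻³.
Δρ = 1026 × (1.2006 × 10⁻³) = +1.23 kg m⁻³.
Positive Δρ: denser below, stable.

+1.23 kg m⁻³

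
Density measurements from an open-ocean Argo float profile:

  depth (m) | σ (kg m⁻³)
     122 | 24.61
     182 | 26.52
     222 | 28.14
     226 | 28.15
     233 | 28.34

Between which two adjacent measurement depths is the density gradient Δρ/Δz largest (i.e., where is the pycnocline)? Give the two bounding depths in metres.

Compute the density gradient over each adjacent pair:
  122–182 m: Δρ/Δz = 1.91/60 = 0.032 kg m⁻⁴
  182–222 m: Δρ/Δz = 1.62/40 = 0.041 kg m⁻⁴
  222–226 m: Δρ/Δz = 0.01/4 = 2.5 × 10⁻³ kg m⁻⁴
  226–233 m: Δρ/Δz = 0.19/7 = 0.027 kg m⁻⁴
The largest gradient is in the 182–222 m interval — the pycnocline.

182–222 m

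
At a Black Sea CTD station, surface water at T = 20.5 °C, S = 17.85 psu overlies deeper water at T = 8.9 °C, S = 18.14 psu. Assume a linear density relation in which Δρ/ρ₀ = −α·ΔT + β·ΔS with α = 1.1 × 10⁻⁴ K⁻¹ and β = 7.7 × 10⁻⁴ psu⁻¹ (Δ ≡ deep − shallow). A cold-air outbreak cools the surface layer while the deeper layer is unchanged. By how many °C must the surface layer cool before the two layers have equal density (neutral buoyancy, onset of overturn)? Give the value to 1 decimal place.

13.6 °C

Neutral buoyancy requires Δρ = 0, i.e. −α(T_deep − T_surf′) + β(S_deep − S_surf) = 0.
T_surf′ = T_deep − (β/α)·ΔS = 8.9 − (7.7 × 10⁻⁴/1.1 × 10⁻⁴)·(+0.29) = 6.870 °C.
Cooling required: 20.5 − (6.870) = 13.630 °C.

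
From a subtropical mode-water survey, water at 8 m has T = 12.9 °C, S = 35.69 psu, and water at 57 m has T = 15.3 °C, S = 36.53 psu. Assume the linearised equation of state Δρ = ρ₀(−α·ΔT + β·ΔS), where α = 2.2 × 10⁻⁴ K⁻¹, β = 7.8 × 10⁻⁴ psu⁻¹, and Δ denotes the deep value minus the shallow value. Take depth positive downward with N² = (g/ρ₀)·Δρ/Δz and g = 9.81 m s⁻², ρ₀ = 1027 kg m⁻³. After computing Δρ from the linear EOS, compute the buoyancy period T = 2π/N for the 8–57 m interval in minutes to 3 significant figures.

ΔT = +2.4 K, ΔS = +0.84 psu (deep − shallow).
Δρ/ρ₀ = −αΔT + βΔS = -5.28 × 10⁻⁴ + 6.552 × 10⁻⁴ = 1.272 × 10⁻⁴, so Δρ ≈ 0.1306 kg m⁻³.
N² = (g/ρ₀)·Δρ/Δz = g·(Δρ/ρ₀)/Δz = 9.81 × 1.272 × 10⁻⁴ / 49 = 2.5466 × 10⁻⁵ s⁻².
N = √(2.5466 × 10⁻⁵) = 5.0464 × 10⁻³ rad s⁻¹ → T = 2π/N = 1.2451 × 10³ s = 20.752 min ≈ 20.8 min.

20.8 min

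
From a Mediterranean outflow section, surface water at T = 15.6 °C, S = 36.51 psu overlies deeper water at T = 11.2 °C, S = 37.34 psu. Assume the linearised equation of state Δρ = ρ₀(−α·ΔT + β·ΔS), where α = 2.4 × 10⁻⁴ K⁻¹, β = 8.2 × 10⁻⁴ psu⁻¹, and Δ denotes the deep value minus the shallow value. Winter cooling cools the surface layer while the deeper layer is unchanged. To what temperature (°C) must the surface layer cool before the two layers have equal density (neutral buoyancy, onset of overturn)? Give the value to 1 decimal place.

Neutral buoyancy requires Δρ = 0, i.e. −α(T_deep − T_surf′) + β(S_deep − S_surf) = 0.
T_surf′ = T_deep − (β/α)·ΔS = 11.2 − (8.2 × 10⁻⁴/2.4 × 10⁻⁴)·(+0.83) = 8.364 °C.
Cooling required: 15.6 − (8.364) = 7.236 °C.

8.4 °C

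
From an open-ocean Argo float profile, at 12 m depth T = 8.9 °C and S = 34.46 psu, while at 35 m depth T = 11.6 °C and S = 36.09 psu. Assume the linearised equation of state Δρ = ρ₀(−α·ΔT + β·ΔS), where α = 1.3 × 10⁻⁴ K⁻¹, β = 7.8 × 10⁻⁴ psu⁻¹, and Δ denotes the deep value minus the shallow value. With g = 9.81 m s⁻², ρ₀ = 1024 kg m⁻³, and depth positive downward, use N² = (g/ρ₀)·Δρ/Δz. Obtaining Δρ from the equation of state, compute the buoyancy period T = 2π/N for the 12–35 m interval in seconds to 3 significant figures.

ΔT = +2.7 K, ΔS = +1.63 psu (deep − shallow).
Δρ/ρ₀ = −αΔT + βΔS = -3.51 × 10⁻⁴ + 1.2714 × 10⁻³ = 9.204 × 10⁻⁴, so Δρ ≈ 0.9425 kg m⁻³.
N² = (g/ρ₀)·Δρ/Δz = g·(Δρ/ρ₀)/Δz = 9.81 × 9.204 × 10⁻⁴ / 23 = 3.9257 × 10⁻⁴ s⁻².
N = √(3.9257 × 10⁻⁴) = 0.019813 rad s⁻¹ → T = 2π/N = 317.12 s ≈ 317 s.

317 s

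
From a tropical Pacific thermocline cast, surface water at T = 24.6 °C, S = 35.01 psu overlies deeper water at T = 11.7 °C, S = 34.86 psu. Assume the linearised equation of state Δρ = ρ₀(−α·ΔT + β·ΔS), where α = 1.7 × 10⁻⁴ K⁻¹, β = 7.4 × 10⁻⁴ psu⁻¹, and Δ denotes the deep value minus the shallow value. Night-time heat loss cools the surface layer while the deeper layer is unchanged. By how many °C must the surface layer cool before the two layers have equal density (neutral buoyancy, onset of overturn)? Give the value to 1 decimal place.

Neutral buoyancy requires Δρ = 0, i.e. −α(T_deep − T_surf′) + β(S_deep − S_surf) = 0.
T_surf′ = T_deep − (β/α)·ΔS = 11.7 − (7.4 × 10⁻⁴/1.7 × 10⁻⁴)·(-0.15) = 12.353 °C.
Cooling required: 24.6 − (12.353) = 12.247 °C.

12.2 °C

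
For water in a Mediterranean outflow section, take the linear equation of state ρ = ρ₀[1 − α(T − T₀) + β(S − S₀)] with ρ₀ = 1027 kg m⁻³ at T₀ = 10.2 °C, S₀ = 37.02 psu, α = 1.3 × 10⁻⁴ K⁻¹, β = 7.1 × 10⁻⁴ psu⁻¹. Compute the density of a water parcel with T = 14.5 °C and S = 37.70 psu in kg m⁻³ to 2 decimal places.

T − T₀ = +4.3 K, S − S₀ = +0.68 psu.
Bracket = 1 − α·(+4.3) + β·(+0.68) = 1 + (-7.62 × 10⁻⁵) = 0.9999238.
ρ = 1027 × 0.9999238 = 1026.92 kg m⁻³.

1026.92 kg m⁻³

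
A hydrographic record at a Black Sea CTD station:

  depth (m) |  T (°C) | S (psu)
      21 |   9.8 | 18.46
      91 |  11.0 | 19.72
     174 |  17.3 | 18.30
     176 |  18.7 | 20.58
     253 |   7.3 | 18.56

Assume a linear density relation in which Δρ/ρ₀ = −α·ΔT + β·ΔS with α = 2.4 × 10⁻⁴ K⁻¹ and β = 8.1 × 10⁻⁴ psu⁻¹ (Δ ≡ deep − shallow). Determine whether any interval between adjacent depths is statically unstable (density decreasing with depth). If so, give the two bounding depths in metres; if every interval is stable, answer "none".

91–174 m

Evaluate Δρ/ρ₀ = −αΔT + βΔS across each adjacent pair:
  21–91 m: −αΔT+βΔS = −(2.4 × 10⁻⁴)(+1.2)+(8.1 × 10⁻⁴)(+1.26) = 7.3 × 10⁻⁴ → stable
  91–174 m: −αΔT+βΔS = −(2.4 × 10⁻⁴)(+6.3)+(8.1 × 10⁻⁴)(-1.42) = -2.7 × 10⁻³ → UNSTABLE
  174–176 m: −αΔT+βΔS = −(2.4 × 10⁻⁴)(+1.4)+(8.1 × 10⁻⁴)(+2.28) = 1.5 × 10⁻³ → stable
  176–253 m: −αΔT+βΔS = −(2.4 × 10⁻⁴)(-11.4)+(8.1 × 10⁻⁴)(-2.02) = 1.1 × 10⁻³ → stable
The 91–174 m interval has Δρ < 0: lighter water underlies denser water.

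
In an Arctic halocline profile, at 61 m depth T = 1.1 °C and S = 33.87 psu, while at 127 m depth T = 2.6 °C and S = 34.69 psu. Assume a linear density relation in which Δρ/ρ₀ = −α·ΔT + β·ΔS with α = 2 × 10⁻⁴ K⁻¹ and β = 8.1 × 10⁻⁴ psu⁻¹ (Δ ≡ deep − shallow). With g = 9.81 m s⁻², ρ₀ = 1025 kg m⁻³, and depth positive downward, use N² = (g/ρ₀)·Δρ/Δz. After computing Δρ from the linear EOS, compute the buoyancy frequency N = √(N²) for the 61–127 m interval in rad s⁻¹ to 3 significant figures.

ΔT = +1.5 K, ΔS = +0.82 psu (deep − shallow).
Δρ/ρ₀ = −αΔT + βΔS = -3.00 × 10⁻⁴ + 6.642 × 10⁻⁴ = 3.642 × 10⁻⁴, so Δρ ≈ 0.3733 kg m⁻³.
N² = (g/ρ₀)·Δρ/Δz = g·(Δρ/ρ₀)/Δz = 9.81 × 3.642 × 10⁻⁴ / 66 = 5.4133 × 10⁻⁵ s⁻².
N = √(5.4133 × 10⁻⁵) = 7.3575 × 10⁻³ rad s⁻¹ ≈ 7.36 × 10⁻³ rad s⁻¹.

7.36 × 10⁻³ rad s⁻¹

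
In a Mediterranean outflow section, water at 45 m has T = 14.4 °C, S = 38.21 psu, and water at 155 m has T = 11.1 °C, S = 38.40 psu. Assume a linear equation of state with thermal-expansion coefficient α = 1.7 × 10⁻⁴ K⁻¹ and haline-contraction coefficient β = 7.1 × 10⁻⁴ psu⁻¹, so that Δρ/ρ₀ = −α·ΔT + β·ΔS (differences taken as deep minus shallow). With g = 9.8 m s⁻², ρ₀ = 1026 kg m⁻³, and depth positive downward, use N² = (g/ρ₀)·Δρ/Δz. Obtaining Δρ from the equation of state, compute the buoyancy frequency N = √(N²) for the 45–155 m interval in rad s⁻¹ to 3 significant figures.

ΔT = -3.3 K, ΔS = +0.19 psu (deep − shallow).
Δρ/ρ₀ = −αΔT + βΔS = 5.61 × 10⁻⁴ + 1.349 × 10⁻⁴ = 6.959 × 10⁻⁴, so Δρ ≈ 0.7140 kg m⁻³.
N² = (g/ρ₀)·Δρ/Δz = g·(Δρ/ρ₀)/Δz = 9.8 × 6.959 × 10⁻⁴ / 110 = 6.1998 × 10⁻⁵ s⁻².
N = √(6.1998 × 10⁻⁵) = 7.8739 × 10⁻³ rad s⁻¹ ≈ 7.87 × 10⁻³ rad s⁻¹.

7.87 × 10⁻³ rad s⁻¹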